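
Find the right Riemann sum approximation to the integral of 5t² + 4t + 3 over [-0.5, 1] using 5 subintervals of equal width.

9.45

Δt = (1 − (-0.5))/5 = 0.3.
Right endpoints: -0.2, 0.1, 0.4, 0.7, 1.
f(-0.2) = 2.4, f(0.1) = 3.45, f(0.4) = 5.4, f(0.7) = 8.25, f(1) = 12.
Sum = Δt · [f(-0.2) + f(0.1) + f(0.4) + f(0.7) + f(1)].
Sum = 9.45.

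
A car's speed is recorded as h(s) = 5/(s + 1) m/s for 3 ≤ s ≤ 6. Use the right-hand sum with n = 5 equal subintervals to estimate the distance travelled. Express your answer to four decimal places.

Δs = (6 − 3)/5 = 0.6.
Right endpoints: 3.6, 4.2, 4.8, 5.4, 6.
h(3.6) = 25/23, h(4.2) = 25/26, h(4.8) = 25/29, h(5.4) = 0.78125, h(6) = 5/7.
Sum = Δs · [h(3.6) + h(4.2) + h(4.8) + h(5.4) + h(6)].
Sum ≈ 2.6437.

2.6437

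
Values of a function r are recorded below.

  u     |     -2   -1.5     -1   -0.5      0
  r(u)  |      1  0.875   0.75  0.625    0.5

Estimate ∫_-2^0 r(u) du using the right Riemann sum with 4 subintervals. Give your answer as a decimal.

1.375

Δu = 0.5.
Sum = 0.5·[0.875 + 0.75 + 0.625 + 0.5] = 1.375.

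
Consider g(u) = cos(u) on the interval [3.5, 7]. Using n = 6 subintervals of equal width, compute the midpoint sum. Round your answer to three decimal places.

1.022

Δu = (7 − 3.5)/6 = 7/12.
Midpoints: 91/24, 4.375, 119/24, 133/24, 6.125, 161/24.
g(91/24) ≈ -0.796, g(4.375) ≈ -0.331, g(119/24) ≈ 0.243, g(133/24) ≈ 0.737, g(6.125) ≈ 0.988, g(161/24) ≈ 0.911.
Sum = Δu · [g(91/24) + g(4.375) + g(119/24) + ...].
Sum ≈ 1.022.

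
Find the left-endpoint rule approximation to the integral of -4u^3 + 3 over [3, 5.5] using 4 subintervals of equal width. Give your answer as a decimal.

Δu = (5.5 − 3)/4 = 0.625.
Left endpoints: 3, 3.625, 4.25, 4.875.
f(3) = -105, f(3.625) = -187.5390625, f(4.25) = -304.0625, f(4.875) = -460.4296875.
Sum = Δu · [f(3) + f(3.625) + f(4.25) + f(4.875)].
Sum = -660.64453125.

-660.64453125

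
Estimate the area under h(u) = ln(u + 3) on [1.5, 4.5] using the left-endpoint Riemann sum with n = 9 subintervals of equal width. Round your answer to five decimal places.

Δu = (4.5 − 1.5)/9 = 1/3.
Left endpoints: 1.5, 11/6, 13/6, 2.5, 17/6, 19/6, 3.5, 23/6, 25/6.
h(1.5) ≈ 1.50408, h(11/6) ≈ 1.57554, h(13/6) ≈ 1.64223, h(2.5) ≈ 1.70475, h(17/6) ≈ 1.76359, h(19/6) ≈ 1.81916, h(3.5) ≈ 1.87180, h(23/6) ≈ 1.92181, h(25/6) ≈ 1.96944.
Sum = Δu · [h(1.5) + h(11/6) + h(13/6) + ...].
Sum ≈ 5.25746.

5.25746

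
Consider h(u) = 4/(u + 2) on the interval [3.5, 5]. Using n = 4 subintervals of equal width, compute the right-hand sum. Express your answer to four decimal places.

Δu = (5 − 3.5)/4 = 0.375.
Right endpoints: 3.875, 4.25, 4.625, 5.
h(3.875) = 32/47, h(4.25) = 0.64, h(4.625) = 32/53, h(5) = 4/7.
Sum = Δu · [h(3.875) + h(4.25) + h(4.625) + h(5)].
Sum ≈ 0.9360.

0.9360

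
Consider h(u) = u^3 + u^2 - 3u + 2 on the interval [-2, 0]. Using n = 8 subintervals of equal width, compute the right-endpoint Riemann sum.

Δu = (0 − (-2))/8 = 0.25.
Right endpoints: -1.75, -1.5, -1.25, -1, -0.75, -0.5, -0.25, 0.
h(-1.75) = 4.953125, h(-1.5) = 5.375, h(-1.25) = 5.359375, h(-1) = 5, h(-0.75) = 4.390625, h(-0.5) = 3.625, h(-0.25) = 2.796875, h(0) = 2.
Sum = Δu · [h(-1.75) + h(-1.5) + h(-1.25) + ...].
Sum = 8.375.

8.375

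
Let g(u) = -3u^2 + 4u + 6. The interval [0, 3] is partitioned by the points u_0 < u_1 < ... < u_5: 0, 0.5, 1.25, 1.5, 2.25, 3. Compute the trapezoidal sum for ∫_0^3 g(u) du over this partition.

Subinterval widths: 0.5, 0.75, 0.25, 0.75, 0.75.
g(0) = 6, g(0.5) = 7.25, g(1.25) = 6.3125, g(1.5) = 5.25, g(2.25) = -0.1875, g(3) = -9.
On each subinterval the trapezoid contributes (Δu_i/2)·[g(u_{i-1}) + g(u_i)].
Sum = 8.296875.

8.296875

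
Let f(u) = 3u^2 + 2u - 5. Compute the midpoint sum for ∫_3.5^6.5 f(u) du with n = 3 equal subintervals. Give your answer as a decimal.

Δu = (6.5 − 3.5)/3 = 1.
Midpoints: 4, 5, 6.
f(4) = 51, f(5) = 80, f(6) = 115.
Sum = Δu · [f(4) + f(5) + f(6)].
Sum = 246.

246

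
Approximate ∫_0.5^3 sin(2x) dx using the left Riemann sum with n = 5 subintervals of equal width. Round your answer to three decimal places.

0.088

Δx = (3 − 0.5)/5 = 0.5.
Left endpoints: 0.5, 1, 1.5, 2, 2.5.
f(0.5) ≈ 0.841, f(1) ≈ 0.909, f(1.5) ≈ 0.141, f(2) ≈ -0.757, f(2.5) ≈ -0.959.
Sum = Δx · [f(0.5) + f(1) + f(1.5) + f(2) + f(2.5)].
Sum ≈ 0.088.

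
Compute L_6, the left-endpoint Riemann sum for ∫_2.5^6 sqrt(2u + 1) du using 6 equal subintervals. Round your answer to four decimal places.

Δu = (6 − 2.5)/6 = 7/12.
Left endpoints: 2.5, 37/12, 11/3, 4.25, 29/6, 65/12.
f(2.5) ≈ 2.4495, f(37/12) ≈ 2.6771, f(11/3) ≈ 2.8868, f(4.25) ≈ 3.0822, f(29/6) ≈ 3.2660, f(65/12) ≈ 3.4400.
Sum = Δu · [f(2.5) + f(37/12) + f(11/3) + ...].
Sum ≈ 10.3842.

10.3842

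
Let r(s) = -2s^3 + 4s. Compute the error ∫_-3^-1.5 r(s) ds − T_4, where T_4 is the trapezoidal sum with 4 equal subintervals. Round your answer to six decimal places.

Exact integral: ∫_-3^-1.5 r(s) ds = 24.46875.
T_4 ≈ 24.94335938.
Error ≈ 24.46875 − 24.94335938 ≈ -0.474609.

-0.474609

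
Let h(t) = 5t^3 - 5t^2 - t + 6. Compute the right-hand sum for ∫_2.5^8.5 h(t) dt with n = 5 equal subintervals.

Δt = (8.5 − 2.5)/5 = 1.2.
Right endpoints: 3.7, 4.9, 6.1, 7.3, 8.5.
h(3.7) = 187.115, h(4.9) = 469.295, h(6.1) = 948.755, h(7.3) = 1677.335, h(8.5) = 2706.875.
Sum = Δt · [h(3.7) + h(4.9) + h(6.1) + h(7.3) + h(8.5)].
Sum = 7187.25.

7187.25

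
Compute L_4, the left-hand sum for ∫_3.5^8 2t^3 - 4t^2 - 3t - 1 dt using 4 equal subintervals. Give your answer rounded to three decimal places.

890.561

Δt = (8 − 3.5)/4 = 1.125.
Left endpoints: 3.5, 4.625, 5.75, 6.875.
f(3.5) = 25.25, f(4.625) = 97.42578125, f(5.75) = 229.71875, f(6.875) = 439.21484375.
Sum = Δt · [f(3.5) + f(4.625) + f(5.75) + f(6.875)].
Sum ≈ 890.561.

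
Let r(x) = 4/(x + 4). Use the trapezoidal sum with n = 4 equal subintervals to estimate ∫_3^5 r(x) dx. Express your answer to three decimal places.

Δx = (5 − 3)/4 = 0.5.
r(3) = 4/7, r(3.5) = 8/15, r(4) = 0.5, r(4.5) = 8/17, r(5) = 4/9.
T_4 = (Δx/2)·[r(x_0) + 2r(x_1) + 2r(x_2) + 2r(x_3) + r(x_4)].
Sum ≈ 1.006.

1.006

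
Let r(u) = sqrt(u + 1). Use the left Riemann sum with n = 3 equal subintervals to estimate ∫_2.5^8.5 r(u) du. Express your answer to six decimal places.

Δu = (8.5 − 2.5)/3 = 2.
Left endpoints: 2.5, 4.5, 6.5.
r(2.5) ≈ 1.870829, r(4.5) ≈ 2.345208, r(6.5) ≈ 2.738613.
Sum = Δu · [r(2.5) + r(4.5) + r(6.5)].
Sum ≈ 13.909299.

13.909299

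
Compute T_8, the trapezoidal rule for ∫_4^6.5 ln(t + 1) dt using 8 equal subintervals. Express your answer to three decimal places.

Δt = (6.5 − 4)/8 = 0.3125.
f(4) ≈ 1.609, f(4.3125) ≈ 1.670, f(4.625) ≈ 1.727, f(4.9375) ≈ 1.781, f(5.25) ≈ 1.833, f(5.5625) ≈ 1.881, f(5.875) ≈ 1.928, f(6.1875) ≈ 1.972, f(6.5) ≈ 2.015.
T_8 = (Δt/2)·[f(t_0) + 2f(t_1) + ... + 2f(t_{7}) + f(t_8)].
Sum ≈ 4.564.

4.564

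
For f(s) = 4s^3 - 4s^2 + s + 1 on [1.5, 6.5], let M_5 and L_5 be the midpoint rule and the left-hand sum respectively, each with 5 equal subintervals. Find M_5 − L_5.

410

M_5 = 1425.
L_5 = 1015.
M_5 − L_5 = 410.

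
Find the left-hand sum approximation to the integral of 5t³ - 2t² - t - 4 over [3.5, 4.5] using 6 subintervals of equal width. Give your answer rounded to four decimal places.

Δt = (4.5 − 3.5)/6 = 1/6.
Left endpoints: 3.5, 11/3, 23/6, 4, 25/6, 13/3.
f(3.5) = 182.375, f(11/3) = 5722/27, f(23/6) = 52795/216, f(4) = 280, f(25/6) = 68861/216, f(13/3) = 9746/27.
Sum = Δt · [f(3.5) + f(11/3) + f(23/6) + ...].
Sum ≈ 266.4144.

266.4144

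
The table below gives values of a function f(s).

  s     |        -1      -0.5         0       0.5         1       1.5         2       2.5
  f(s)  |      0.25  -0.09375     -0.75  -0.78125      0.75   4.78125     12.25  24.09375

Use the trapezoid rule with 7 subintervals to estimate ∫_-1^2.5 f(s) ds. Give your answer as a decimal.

Δs = 0.5.
T_7 = (0.5/2)·[0.25 + 2·(-0.09375) + 2·(-0.75) + 2·(-0.78125) + 2·0.75 + 2·4.78125 + 2·12.25 + 24.09375] = 14.1640625.

14.1640625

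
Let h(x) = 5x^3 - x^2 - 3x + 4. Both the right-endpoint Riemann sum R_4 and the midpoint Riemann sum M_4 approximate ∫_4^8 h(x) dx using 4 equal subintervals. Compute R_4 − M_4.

R_4 = 5744.
M_4 = 4565.
R_4 − M_4 = 1179.

1179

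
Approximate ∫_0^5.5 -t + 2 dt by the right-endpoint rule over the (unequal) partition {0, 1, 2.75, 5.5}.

-9.9375

Subinterval widths: 1, 1.75, 2.75.
Right endpoints: 1, 2.75, 5.5.
f(1) = 1, f(2.75) = -0.75, f(5.5) = -3.5.
Sum = Σ Δt_i · f(t_i).
Sum = -9.9375.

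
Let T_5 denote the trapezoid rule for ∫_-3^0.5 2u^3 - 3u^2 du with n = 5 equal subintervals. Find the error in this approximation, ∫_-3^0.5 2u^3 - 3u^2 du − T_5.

3.00125

Exact integral: ∫_-3^0.5 f(u) du = -67.59375.
T_5 = -70.595.
Error = -67.59375 − (-70.595) = 3.00125.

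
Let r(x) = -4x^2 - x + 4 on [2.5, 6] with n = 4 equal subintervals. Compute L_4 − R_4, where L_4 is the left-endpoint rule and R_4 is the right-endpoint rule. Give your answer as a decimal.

L_4 = -216.234375.
R_4 = -323.421875.
L_4 − R_4 = 107.1875.

107.1875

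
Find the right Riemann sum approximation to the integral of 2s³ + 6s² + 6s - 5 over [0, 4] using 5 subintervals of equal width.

Δs = (4 − 0)/5 = 0.8.
Right endpoints: 0.8, 1.6, 2.4, 3.2, 4.
f(0.8) = 4.664, f(1.6) = 28.152, f(2.4) = 71.608, f(3.2) = 141.176, f(4) = 243.
Sum = Δs · [f(0.8) + f(1.6) + f(2.4) + f(3.2) + f(4)].
Sum = 390.88.

390.88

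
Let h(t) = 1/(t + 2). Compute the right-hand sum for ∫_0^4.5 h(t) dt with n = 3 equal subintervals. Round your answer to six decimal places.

Δt = (4.5 − 0)/3 = 1.5.
Right endpoints: 1.5, 3, 4.5.
h(1.5) = 2/7, h(3) = 0.2, h(4.5) = 2/13.
Sum = Δt · [h(1.5) + h(3) + h(4.5)].
Sum ≈ 0.959341.

0.959341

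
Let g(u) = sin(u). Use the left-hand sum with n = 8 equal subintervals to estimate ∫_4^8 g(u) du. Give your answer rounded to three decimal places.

Δu = (8 − 4)/8 = 0.5.
Left endpoints: 4, 4.5, 5, 5.5, 6, 6.5, 7, 7.5.
g(4) ≈ -0.757, g(4.5) ≈ -0.978, g(5) ≈ -0.959, g(5.5) ≈ -0.706, g(6) ≈ -0.279, g(6.5) ≈ 0.215, g(7) ≈ 0.657, g(7.5) ≈ 0.938.
Sum = Δu · [g(4) + g(4.5) + g(5) + ...].
Sum ≈ -0.934.

-0.934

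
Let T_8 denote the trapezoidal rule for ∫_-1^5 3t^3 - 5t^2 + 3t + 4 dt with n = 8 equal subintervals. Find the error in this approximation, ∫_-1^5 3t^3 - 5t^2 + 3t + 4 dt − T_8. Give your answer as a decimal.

Exact integral: ∫_-1^5 f(t) dt = 318.
T_8 = 325.3125.
Error = 318 − 325.3125 = -7.3125.

-7.3125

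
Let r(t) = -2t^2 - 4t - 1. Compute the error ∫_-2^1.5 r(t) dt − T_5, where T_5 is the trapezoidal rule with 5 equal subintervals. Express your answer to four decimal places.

0.5717

Exact integral: ∫_-2^1.5 r(t) dt ≈ -7.583333.
T_5 = -8.155.
Error ≈ -7.583333 − (-8.155) ≈ 0.5717.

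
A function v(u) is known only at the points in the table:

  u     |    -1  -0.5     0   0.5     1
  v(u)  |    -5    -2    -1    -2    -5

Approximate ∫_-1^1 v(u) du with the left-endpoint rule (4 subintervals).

Δu = 0.5.
Sum = 0.5·[(-5) + (-2) + (-1) + (-2)] = -5.

-5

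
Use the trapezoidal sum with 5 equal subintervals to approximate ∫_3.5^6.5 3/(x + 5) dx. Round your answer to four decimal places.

Δx = (6.5 − 3.5)/5 = 0.6.
f(3.5) = 6/17, f(4.1) = 30/91, f(4.7) = 30/97, f(5.3) = 30/103, f(5.9) = 30/109, f(6.5) = 6/23.
T_5 = (Δx/2)·[f(x_0) + 2f(x_1) + ... + 2f(x_{4}) + f(x_5)].
Sum ≈ 0.9074.

0.9074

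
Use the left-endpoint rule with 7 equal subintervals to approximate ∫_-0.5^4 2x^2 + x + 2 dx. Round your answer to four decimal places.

Δx = (4 − (-0.5))/7 = 9/14.
Left endpoints: -0.5, 1/7, 11/14, 10/7, 29/14, 19/7, 47/14.
f(-0.5) = 2, f(1/7) = 107/49, f(11/14) = 197/49, f(10/7) = 368/49, f(29/14) = 620/49, f(19/7) = 953/49, f(47/14) = 1367/49.
Sum = Δx · [f(-0.5) + f(1/7) + f(11/14) + ...].
Sum ≈ 48.6735.

48.6735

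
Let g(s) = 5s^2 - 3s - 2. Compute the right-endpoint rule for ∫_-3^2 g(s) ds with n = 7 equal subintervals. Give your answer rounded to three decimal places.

43.673

Δs = (2 − (-3))/7 = 5/7.
Right endpoints: -16/7, -11/7, -6/7, -1/7, 4/7, 9/7, 2.
g(-16/7) = 1518/49, g(-11/7) = 738/49, g(-6/7) = 208/49, g(-1/7) = -72/49, g(4/7) = -102/49, g(9/7) = 118/49, g(2) = 12.
Sum = Δs · [g(-16/7) + g(-11/7) + g(-6/7) + ...].
Sum ≈ 43.673.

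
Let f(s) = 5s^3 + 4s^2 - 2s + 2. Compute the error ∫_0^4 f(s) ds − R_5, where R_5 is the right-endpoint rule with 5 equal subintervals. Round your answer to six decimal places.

-164.906667

Exact integral: ∫_0^4 f(s) ds ≈ 397.33333333.
R_5 = 562.24.
Error ≈ 397.33333333 − 562.24 ≈ -164.906667.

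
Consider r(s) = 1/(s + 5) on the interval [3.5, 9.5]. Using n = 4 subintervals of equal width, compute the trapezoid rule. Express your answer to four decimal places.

0.5358

Δs = (9.5 − 3.5)/4 = 1.5.
r(3.5) = 2/17, r(5) = 0.1, r(6.5) = 2/23, r(8) = 1/13, r(9.5) = 2/29.
T_4 = (Δs/2)·[r(s_0) + 2r(s_1) + 2r(s_2) + 2r(s_3) + r(s_4)].
Sum ≈ 0.5358.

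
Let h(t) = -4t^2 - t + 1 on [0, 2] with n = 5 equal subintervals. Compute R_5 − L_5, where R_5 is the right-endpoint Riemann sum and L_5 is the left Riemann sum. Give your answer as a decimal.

-7.2

R_5 = -14.48.
L_5 = -7.28.
R_5 − L_5 = -7.2.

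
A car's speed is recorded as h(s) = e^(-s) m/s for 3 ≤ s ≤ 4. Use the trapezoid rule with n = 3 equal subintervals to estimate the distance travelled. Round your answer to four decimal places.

Δs = (4 − 3)/3 = 1/3.
h(3) ≈ 0.0498, h(10/3) ≈ 0.0357, h(11/3) ≈ 0.0256, h(4) ≈ 0.0183.
T_3 = (Δs/2)·[h(s_0) + 2h(s_1) + 2h(s_2) + h(s_3)].
Sum ≈ 0.0318.

0.0318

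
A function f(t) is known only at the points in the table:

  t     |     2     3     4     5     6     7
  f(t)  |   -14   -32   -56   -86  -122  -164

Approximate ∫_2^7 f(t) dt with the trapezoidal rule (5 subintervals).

Δt = 1.
T_5 = (1/2)·[(-14) + 2·(-32) + 2·(-56) + 2·(-86) + 2·(-122) + (-164)] = -385.

-385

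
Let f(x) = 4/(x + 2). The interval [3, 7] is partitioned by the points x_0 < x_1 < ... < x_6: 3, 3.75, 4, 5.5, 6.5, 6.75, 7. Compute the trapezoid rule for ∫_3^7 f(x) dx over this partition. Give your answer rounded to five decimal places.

Subinterval widths: 0.75, 0.25, 1.5, 1, 0.25, 0.25.
f(3) = 0.8, f(3.75) = 16/23, f(4) = 2/3, f(5.5) = 8/15, f(6.5) = 8/17, f(6.75) = 16/35, f(7) = 4/9.
On each subinterval the trapezoid contributes (Δx_i/2)·[f(x_{i-1}) + f(x_i)].
Sum ≈ 2.36179.

2.36179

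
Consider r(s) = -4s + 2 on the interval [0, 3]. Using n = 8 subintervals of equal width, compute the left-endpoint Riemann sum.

-9.75

Δs = (3 − 0)/8 = 0.375.
Left endpoints: 0, 0.375, 0.75, 1.125, 1.5, 1.875, 2.25, 2.625.
r(0) = 2, r(0.375) = 0.5, r(0.75) = -1, r(1.125) = -2.5, r(1.5) = -4, r(1.875) = -5.5, r(2.25) = -7, r(2.625) = -8.5.
Sum = Δs · [r(0) + r(0.375) + r(0.75) + ...].
Sum = -9.75.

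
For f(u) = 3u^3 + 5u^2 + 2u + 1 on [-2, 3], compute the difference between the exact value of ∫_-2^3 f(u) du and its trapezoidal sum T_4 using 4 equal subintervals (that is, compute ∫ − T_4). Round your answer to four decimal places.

Exact integral: ∫_-2^3 f(u) du ≈ 117.083333.
T_4 = 129.453125.
Error ≈ 117.083333 − 129.453125 ≈ -12.3698.

-12.3698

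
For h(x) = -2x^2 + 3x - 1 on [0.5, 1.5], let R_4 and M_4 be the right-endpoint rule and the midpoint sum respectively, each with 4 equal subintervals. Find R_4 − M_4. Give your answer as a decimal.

-0.15625

R_4 = -0.3125.
M_4 = -0.15625.
R_4 − M_4 = -0.15625.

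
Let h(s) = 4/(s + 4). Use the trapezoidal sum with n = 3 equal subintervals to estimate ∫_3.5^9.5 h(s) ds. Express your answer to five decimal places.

Δs = (9.5 − 3.5)/3 = 2.
h(3.5) = 8/15, h(5.5) = 8/19, h(7.5) = 8/23, h(9.5) = 8/27.
T_3 = (Δs/2)·[h(s_0) + 2h(s_1) + 2h(s_2) + h(s_3)].
Sum ≈ 2.36739.

2.36739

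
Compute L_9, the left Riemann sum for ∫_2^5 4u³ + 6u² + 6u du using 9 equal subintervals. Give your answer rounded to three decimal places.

Δu = (5 − 2)/9 = 1/3.
Left endpoints: 2, 7/3, 8/3, 3, 10/3, 11/3, 4, 13/3, 14/3.
f(2) = 68, f(7/3) = 2632/27, f(8/3) = 3632/27, f(3) = 180, f(10/3) = 6340/27, f(11/3) = 8096/27, f(4) = 376, f(13/3) = 12532/27, f(14/3) = 15260/27.
Sum = Δu · [f(2) + f(7/3) + f(8/3) + ...].
Sum ≈ 806.667.

806.667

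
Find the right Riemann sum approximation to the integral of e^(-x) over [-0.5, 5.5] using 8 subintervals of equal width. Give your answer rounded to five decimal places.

Δx = (5.5 − (-0.5))/8 = 0.75.
Right endpoints: 0.25, 1, 1.75, 2.5, 3.25, 4, 4.75, 5.5.
f(0.25) ≈ 0.77880, f(1) ≈ 0.36788, f(1.75) ≈ 0.17377, f(2.5) ≈ 0.08208, f(3.25) ≈ 0.03877, f(4) ≈ 0.01832, f(4.75) ≈ 0.00865, f(5.5) ≈ 0.00409.
Sum = Δx · [f(0.25) + f(1) + f(1.75) + ...].
Sum ≈ 1.10428.

1.10428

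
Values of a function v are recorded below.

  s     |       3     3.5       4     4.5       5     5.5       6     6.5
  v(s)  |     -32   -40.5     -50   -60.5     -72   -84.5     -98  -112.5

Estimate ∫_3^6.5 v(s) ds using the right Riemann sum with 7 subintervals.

-259

Δs = 0.5.
Sum = 0.5·[(-40.5) + (-50) + (-60.5) + (-72) + (-84.5) + (-98) + (-112.5)] = -259.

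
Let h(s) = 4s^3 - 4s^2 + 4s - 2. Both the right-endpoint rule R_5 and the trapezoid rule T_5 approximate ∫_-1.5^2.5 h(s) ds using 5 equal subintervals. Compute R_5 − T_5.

R_5 = 39.92.
T_5 = 9.52.
R_5 − T_5 = 30.4.

30.4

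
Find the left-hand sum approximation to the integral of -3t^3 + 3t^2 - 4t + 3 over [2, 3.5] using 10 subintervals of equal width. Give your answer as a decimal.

Δt = (3.5 − 2)/10 = 0.15.
Left endpoints: 2, 2.15, 2.3, 2.45, 2.6, 2.75, 2.9, 3.05, 3.2, 3.35.
f(2) = -17, f(2.15) = -21.547625, f(2.3) = -26.831, f(2.45) = -32.910875, f(2.6) = -39.848, f(2.75) = -47.703125, f(2.9) = -56.537, f(3.05) = -66.410375, f(3.2) = -77.384, f(3.35) = -89.518625.
Sum = Δt · [f(2) + f(2.15) + f(2.3) + ...].
Sum = -71.35359375.

-71.35359375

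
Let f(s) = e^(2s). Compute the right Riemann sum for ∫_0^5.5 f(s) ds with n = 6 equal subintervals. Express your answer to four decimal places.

Δs = (5.5 − 0)/6 = 11/12.
Right endpoints: 11/12, 11/6, 2.75, 11/3, 55/12, 5.5.
f(11/12) ≈ 6.2547, f(11/6) ≈ 39.1213, f(2.75) ≈ 244.6919, f(11/3) ≈ 1530.4749, f(55/12) ≈ 9572.6626, f(5.5) ≈ 59874.1417.
Sum = Δs · [f(11/12) + f(11/6) + f(2.75) + ...].
Sum ≈ 65328.4015.

65328.4015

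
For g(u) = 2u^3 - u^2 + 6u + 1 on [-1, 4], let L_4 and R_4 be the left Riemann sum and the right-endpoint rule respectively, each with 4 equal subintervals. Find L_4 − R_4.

-181.25

L_4 = 75.625.
R_4 = 256.875.
L_4 − R_4 = -181.25.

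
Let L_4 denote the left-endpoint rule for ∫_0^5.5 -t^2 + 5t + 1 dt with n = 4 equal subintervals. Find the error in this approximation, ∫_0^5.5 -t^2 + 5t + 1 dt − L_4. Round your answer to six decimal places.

Exact integral: ∫_0^5.5 f(t) dt ≈ 25.66666667.
L_4 = 25.82421875.
Error ≈ 25.66666667 − 25.82421875 ≈ -0.157552.

-0.157552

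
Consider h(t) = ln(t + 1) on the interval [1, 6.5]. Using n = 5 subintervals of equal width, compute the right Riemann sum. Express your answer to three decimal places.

8.916

Δt = (6.5 − 1)/5 = 1.1.
Right endpoints: 2.1, 3.2, 4.3, 5.4, 6.5.
h(2.1) ≈ 1.131, h(3.2) ≈ 1.435, h(4.3) ≈ 1.668, h(5.4) ≈ 1.856, h(6.5) ≈ 2.015.
Sum = Δt · [h(2.1) + h(3.2) + h(4.3) + h(5.4) + h(6.5)].
Sum ≈ 8.916.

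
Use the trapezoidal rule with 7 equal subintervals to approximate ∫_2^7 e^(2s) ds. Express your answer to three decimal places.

Δs = (7 − 2)/7 = 5/7.
f(2) ≈ 54.598, f(19/7) ≈ 227.824, f(24/7) ≈ 950.647, f(29/7) ≈ 3966.797, f(34/7) ≈ 16552.389, f(39/7) ≈ 69068.714, f(44/7) ≈ 288205.363, f(7) ≈ 1202604.284.
T_7 = (Δs/2)·[f(s_0) + 2f(s_1) + ... + 2f(s_{6}) + f(s_7)].
Sum ≈ 700215.125.

700215.125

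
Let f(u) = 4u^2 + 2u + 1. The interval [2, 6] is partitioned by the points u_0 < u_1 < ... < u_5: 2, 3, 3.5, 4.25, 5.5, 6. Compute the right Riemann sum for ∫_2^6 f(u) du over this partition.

377.5625

Subinterval widths: 1, 0.5, 0.75, 1.25, 0.5.
Right endpoints: 3, 3.5, 4.25, 5.5, 6.
f(3) = 43, f(3.5) = 57, f(4.25) = 81.75, f(5.5) = 133, f(6) = 157.
Sum = Σ Δu_i · f(u_i).
Sum = 377.5625.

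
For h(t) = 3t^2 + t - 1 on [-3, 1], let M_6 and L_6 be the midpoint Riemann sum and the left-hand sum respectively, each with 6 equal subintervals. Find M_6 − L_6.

M_6 ≈ 19.55556.
L_6 ≈ 27.55556.
M_6 − L_6 = -8.

-8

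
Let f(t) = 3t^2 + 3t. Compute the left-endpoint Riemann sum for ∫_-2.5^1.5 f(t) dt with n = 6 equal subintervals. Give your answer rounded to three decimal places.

Δt = (1.5 − (-2.5))/6 = 2/3.
Left endpoints: -2.5, -11/6, -7/6, -0.5, 1/6, 5/6.
f(-2.5) = 11.25, f(-11/6) = 55/12, f(-7/6) = 7/12, f(-0.5) = -0.75, f(1/6) = 7/12, f(5/6) = 55/12.
Sum = Δt · [f(-2.5) + f(-11/6) + f(-7/6) + ...].
Sum ≈ 13.889.

13.889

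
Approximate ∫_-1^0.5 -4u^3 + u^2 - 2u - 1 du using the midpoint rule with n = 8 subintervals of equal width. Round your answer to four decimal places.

0.5449

Δu = (0.5 − (-1))/8 = 0.1875.
Midpoints: -0.90625, -0.71875, -0.53125, -0.34375, -0.15625, 0.03125, 0.21875, 0.40625.
f(-0.90625) = 37773/8192, f(-0.71875) = 19983/8192, f(-0.53125) = 7737/8192, f(-0.34375) = -261/8192, f(-0.15625) = -5307/8192, f(0.03125) = -8697/8192, f(0.21875) = -11727/8192, f(0.40625) = -15693/8192.
Sum = Δu · [f(-0.90625) + f(-0.71875) + f(-0.53125) + ...].
Sum ≈ 0.5449.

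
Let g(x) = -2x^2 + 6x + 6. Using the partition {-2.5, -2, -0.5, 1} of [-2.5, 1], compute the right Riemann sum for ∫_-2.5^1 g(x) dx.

Subinterval widths: 0.5, 1.5, 1.5.
Right endpoints: -2, -0.5, 1.
g(-2) = -14, g(-0.5) = 2.5, g(1) = 10.
Sum = Σ Δx_i · g(x_i).
Sum = 11.75.

11.75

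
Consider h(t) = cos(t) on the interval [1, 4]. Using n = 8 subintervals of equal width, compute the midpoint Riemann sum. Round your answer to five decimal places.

-1.60768

Δt = (4 − 1)/8 = 0.375.
Midpoints: 1.1875, 1.5625, 1.9375, 2.3125, 2.6875, 3.0625, 3.4375, 3.8125.
h(1.1875) ≈ 0.37398, h(1.5625) ≈ 0.00830, h(1.9375) ≈ -0.35854, h(2.3125) ≈ -0.67555, h(2.6875) ≈ -0.89866, h(3.0625) ≈ -0.99687, h(3.4375) ≈ -0.95654, h(3.8125) ≈ -0.78326.
Sum = Δt · [h(1.1875) + h(1.5625) + h(1.9375) + ...].
Sum ≈ -1.60768.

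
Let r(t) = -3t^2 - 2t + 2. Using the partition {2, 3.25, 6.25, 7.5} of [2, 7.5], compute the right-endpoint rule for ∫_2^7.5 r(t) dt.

Subinterval widths: 1.25, 3, 1.25.
Right endpoints: 3.25, 6.25, 7.5.
r(3.25) = -36.1875, r(6.25) = -127.6875, r(7.5) = -181.75.
Sum = Σ Δt_i · r(t_i).
Sum = -655.484375.

-655.484375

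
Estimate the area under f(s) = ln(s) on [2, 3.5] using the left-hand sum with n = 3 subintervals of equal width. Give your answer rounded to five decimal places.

1.35403

Δs = (3.5 − 2)/3 = 0.5.
Left endpoints: 2, 2.5, 3.
f(2) ≈ 0.69315, f(2.5) ≈ 0.91629, f(3) ≈ 1.09861.
Sum = Δs · [f(2) + f(2.5) + f(3)].
Sum ≈ 1.35403.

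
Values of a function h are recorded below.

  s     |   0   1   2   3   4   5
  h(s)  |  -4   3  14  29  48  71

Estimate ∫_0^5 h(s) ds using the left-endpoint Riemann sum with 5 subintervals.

90

Δs = 1.
Sum = 1·[(-4) + 3 + 14 + 29 + 48] = 90.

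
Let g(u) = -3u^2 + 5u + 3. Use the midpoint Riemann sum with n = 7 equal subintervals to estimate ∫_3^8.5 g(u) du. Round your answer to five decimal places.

-411.65115

Δu = (8.5 − 3)/7 = 11/14.
Midpoints: 95/28, 117/28, 139/28, 5.75, 183/28, 205/28, 227/28.
g(95/28) = -11423/784, g(117/28) = -22335/784, g(139/28) = -36151/784, g(5.75) = -67.4375, g(183/28) = -72495/784, g(205/28) = -95023/784, g(227/28) = -120455/784.
Sum = Δu · [g(95/28) + g(117/28) + g(139/28) + ...].
Sum ≈ -411.65115.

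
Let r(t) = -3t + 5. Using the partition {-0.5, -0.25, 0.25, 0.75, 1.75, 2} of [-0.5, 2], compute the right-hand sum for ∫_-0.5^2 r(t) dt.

4.4375

Subinterval widths: 0.25, 0.5, 0.5, 1, 0.25.
Right endpoints: -0.25, 0.25, 0.75, 1.75, 2.
r(-0.25) = 5.75, r(0.25) = 4.25, r(0.75) = 2.75, r(1.75) = -0.25, r(2) = -1.
Sum = Σ Δt_i · r(t_i).
Sum = 4.4375.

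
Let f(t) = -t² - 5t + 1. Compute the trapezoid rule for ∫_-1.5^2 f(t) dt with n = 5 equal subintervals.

Δt = (2 − (-1.5))/5 = 0.7.
f(-1.5) = 6.25, f(-0.8) = 4.36, f(-0.1) = 1.49, f(0.6) = -2.36, f(1.3) = -7.19, f(2) = -13.
T_5 = (Δt/2)·[f(t_0) + 2f(t_1) + ... + 2f(t_{4}) + f(t_5)].
Sum = -4.9525.

-4.9525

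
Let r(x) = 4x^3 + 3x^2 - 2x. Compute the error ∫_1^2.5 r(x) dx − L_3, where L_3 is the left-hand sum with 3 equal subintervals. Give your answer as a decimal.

16.3125

Exact integral: ∫_1^2.5 r(x) dx = 47.4375.
L_3 = 31.125.
Error = 47.4375 − 31.125 = 16.3125.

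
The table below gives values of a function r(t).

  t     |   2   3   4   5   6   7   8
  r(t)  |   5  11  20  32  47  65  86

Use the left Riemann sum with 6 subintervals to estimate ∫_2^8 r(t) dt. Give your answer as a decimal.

180

Δt = 1.
Sum = 1·[5 + 11 + 20 + 32 + 47 + 65] = 180.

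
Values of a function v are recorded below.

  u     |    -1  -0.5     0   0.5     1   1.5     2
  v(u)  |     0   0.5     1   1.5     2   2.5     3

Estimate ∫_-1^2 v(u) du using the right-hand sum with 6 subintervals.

Δu = 0.5.
Sum = 0.5·[0.5 + 1 + 1.5 + 2 + 2.5 + 3] = 5.25.

5.25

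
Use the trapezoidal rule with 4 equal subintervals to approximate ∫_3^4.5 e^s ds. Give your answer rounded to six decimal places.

Δs = (4.5 − 3)/4 = 0.375.
f(3) ≈ 20.085537, f(3.375) ≈ 29.224284, f(3.75) ≈ 42.521082, f(4.125) ≈ 61.867809, f(4.5) ≈ 90.017131.
T_4 = (Δs/2)·[f(s_0) + 2f(s_1) + 2f(s_2) + 2f(s_3) + f(s_4)].
Sum ≈ 70.749191.

70.749191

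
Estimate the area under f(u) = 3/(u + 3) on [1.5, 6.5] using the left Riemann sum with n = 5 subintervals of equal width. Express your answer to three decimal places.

Δu = (6.5 − 1.5)/5 = 1.
Left endpoints: 1.5, 2.5, 3.5, 4.5, 5.5.
f(1.5) = 2/3, f(2.5) = 6/11, f(3.5) = 6/13, f(4.5) = 0.4, f(5.5) = 6/17.
Sum = Δu · [f(1.5) + f(2.5) + f(3.5) + f(4.5) + f(5.5)].
Sum ≈ 2.427.

2.427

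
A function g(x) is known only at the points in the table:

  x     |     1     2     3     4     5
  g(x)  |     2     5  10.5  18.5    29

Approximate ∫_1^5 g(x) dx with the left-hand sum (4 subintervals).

36

Δx = 1.
Sum = 1·[2 + 5 + 10.5 + 18.5] = 36.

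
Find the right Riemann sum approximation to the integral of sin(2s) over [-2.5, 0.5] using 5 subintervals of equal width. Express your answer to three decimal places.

-0.148

Δs = (0.5 − (-2.5))/5 = 0.6.
Right endpoints: -1.9, -1.3, -0.7, -0.1, 0.5.
f(-1.9) ≈ 0.612, f(-1.3) ≈ -0.516, f(-0.7) ≈ -0.985, f(-0.1) ≈ -0.199, f(0.5) ≈ 0.841.
Sum = Δs · [f(-1.9) + f(-1.3) + f(-0.7) + f(-0.1) + f(0.5)].
Sum ≈ -0.148.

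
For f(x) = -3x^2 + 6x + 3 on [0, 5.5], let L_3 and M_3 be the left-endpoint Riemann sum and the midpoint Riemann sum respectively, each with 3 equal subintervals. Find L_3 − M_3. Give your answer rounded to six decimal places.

39.072917

L_3 ≈ -15.43055556.
M_3 ≈ -54.50347222.
L_3 − M_3 ≈ 39.072917.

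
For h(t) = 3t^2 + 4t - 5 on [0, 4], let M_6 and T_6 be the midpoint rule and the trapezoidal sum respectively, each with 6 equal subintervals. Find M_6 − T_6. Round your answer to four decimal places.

M_6 ≈ 75.555556.
T_6 ≈ 76.888889.
M_6 − T_6 ≈ -1.3333.

-1.3333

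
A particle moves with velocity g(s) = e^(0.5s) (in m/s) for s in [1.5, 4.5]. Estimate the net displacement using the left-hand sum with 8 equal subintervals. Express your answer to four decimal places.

Δs = (4.5 − 1.5)/8 = 0.375.
Left endpoints: 1.5, 1.875, 2.25, 2.625, 3, 3.375, 3.75, 4.125.
g(1.5) ≈ 2.1170, g(1.875) ≈ 2.5536, g(2.25) ≈ 3.0802, g(2.625) ≈ 3.7155, g(3) ≈ 4.4817, g(3.375) ≈ 5.4059, g(3.75) ≈ 6.5208, g(4.125) ≈ 7.8656.
Sum = Δs · [g(1.5) + g(1.875) + g(2.25) + ...].
Sum ≈ 13.4026.

13.4026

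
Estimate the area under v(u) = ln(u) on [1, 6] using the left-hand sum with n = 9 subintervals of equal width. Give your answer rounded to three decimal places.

5.232

Δu = (6 − 1)/9 = 5/9.
Left endpoints: 1, 14/9, 19/9, 8/3, 29/9, 34/9, 13/3, 44/9, 49/9.
v(1) ≈ 0.000, v(14/9) ≈ 0.442, v(19/9) ≈ 0.747, v(8/3) ≈ 0.981, v(29/9) ≈ 1.170, v(34/9) ≈ 1.329, v(13/3) ≈ 1.466, v(44/9) ≈ 1.587, v(49/9) ≈ 1.695.
Sum = Δu · [v(1) + v(14/9) + v(19/9) + ...].
Sum ≈ 5.232.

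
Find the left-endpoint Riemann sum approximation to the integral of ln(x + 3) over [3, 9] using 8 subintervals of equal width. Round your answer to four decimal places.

12.8045

Δx = (9 − 3)/8 = 0.75.
Left endpoints: 3, 3.75, 4.5, 5.25, 6, 6.75, 7.5, 8.25.
f(3) ≈ 1.7918, f(3.75) ≈ 1.9095, f(4.5) ≈ 2.0149, f(5.25) ≈ 2.1102, f(6) ≈ 2.1972, f(6.75) ≈ 2.2773, f(7.5) ≈ 2.3514, f(8.25) ≈ 2.4204.
Sum = Δx · [f(3) + f(3.75) + f(4.5) + ...].
Sum ≈ 12.8045.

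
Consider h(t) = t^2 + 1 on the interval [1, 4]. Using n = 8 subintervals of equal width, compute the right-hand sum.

Δt = (4 − 1)/8 = 0.375.
Right endpoints: 1.375, 1.75, 2.125, 2.5, 2.875, 3.25, 3.625, 4.
h(1.375) = 2.890625, h(1.75) = 4.0625, h(2.125) = 5.515625, h(2.5) = 7.25, h(2.875) = 9.265625, h(3.25) = 11.5625, h(3.625) = 14.140625, h(4) = 17.
Sum = Δt · [h(1.375) + h(1.75) + h(2.125) + ...].
Sum = 26.8828125.

26.8828125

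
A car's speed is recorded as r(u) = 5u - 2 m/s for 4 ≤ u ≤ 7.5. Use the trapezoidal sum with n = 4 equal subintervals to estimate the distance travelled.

93.625

Δu = (7.5 − 4)/4 = 0.875.
r(4) = 18, r(4.875) = 22.375, r(5.75) = 26.75, r(6.625) = 31.125, r(7.5) = 35.5.
T_4 = (Δu/2)·[r(u_0) + 2r(u_1) + 2r(u_2) + 2r(u_3) + r(u_4)].
Sum = 93.625.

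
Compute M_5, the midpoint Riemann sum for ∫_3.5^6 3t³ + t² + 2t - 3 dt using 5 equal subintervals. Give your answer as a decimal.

Δt = (6 − 3.5)/5 = 0.5.
Midpoints: 3.75, 4.25, 4.75, 5.25, 5.75.
f(3.75) = 176.765625, f(4.25) = 253.859375, f(4.75) = 350.578125, f(5.25) = 469.171875, f(5.75) = 611.890625.
Sum = Δt · [f(3.75) + f(4.25) + f(4.75) + f(5.25) + f(5.75)].
Sum = 931.1328125.

931.1328125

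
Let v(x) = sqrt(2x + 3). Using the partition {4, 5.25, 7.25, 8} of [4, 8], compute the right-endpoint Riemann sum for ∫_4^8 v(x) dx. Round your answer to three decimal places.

Subinterval widths: 1.25, 2, 0.75.
Right endpoints: 5.25, 7.25, 8.
v(5.25) ≈ 3.674, v(7.25) ≈ 4.183, v(8) ≈ 4.359.
Sum = Σ Δx_i · v(x_i).
Sum ≈ 16.229.

16.229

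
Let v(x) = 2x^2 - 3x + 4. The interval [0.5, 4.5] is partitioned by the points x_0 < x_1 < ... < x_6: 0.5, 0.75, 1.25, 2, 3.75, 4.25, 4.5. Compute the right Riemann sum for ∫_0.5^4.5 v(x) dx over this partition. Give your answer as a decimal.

64.875

Subinterval widths: 0.25, 0.5, 0.75, 1.75, 0.5, 0.25.
Right endpoints: 0.75, 1.25, 2, 3.75, 4.25, 4.5.
v(0.75) = 2.875, v(1.25) = 3.375, v(2) = 6, v(3.75) = 20.875, v(4.25) = 27.375, v(4.5) = 31.
Sum = Σ Δx_i · v(x_i).
Sum = 64.875.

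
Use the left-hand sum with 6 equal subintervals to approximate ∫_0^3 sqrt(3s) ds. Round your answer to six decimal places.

Δs = (3 − 0)/6 = 0.5.
Left endpoints: 0, 0.5, 1, 1.5, 2, 2.5.
f(0) ≈ 0.000000, f(0.5) ≈ 1.224745, f(1) ≈ 1.732051, f(1.5) ≈ 2.121320, f(2) ≈ 2.449490, f(2.5) ≈ 2.738613.
Sum = Δs · [f(0) + f(0.5) + f(1) + ...].
Sum ≈ 5.133109.

5.133109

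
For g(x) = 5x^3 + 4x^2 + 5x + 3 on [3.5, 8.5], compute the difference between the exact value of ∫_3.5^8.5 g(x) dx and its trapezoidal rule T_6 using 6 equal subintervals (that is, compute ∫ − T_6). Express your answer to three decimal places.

Exact integral: ∫_3.5^8.5 g(x) dx ≈ 7264.16667.
T_6 ≈ 7318.56481.
Error ≈ 7264.16667 − 7318.56481 ≈ -54.398.

-54.398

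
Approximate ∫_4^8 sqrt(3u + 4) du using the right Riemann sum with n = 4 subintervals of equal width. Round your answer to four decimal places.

Δu = (8 − 4)/4 = 1.
Right endpoints: 5, 6, 7, 8.
f(5) ≈ 4.3589, f(6) ≈ 4.6904, f(7) ≈ 5.0000, f(8) ≈ 5.2915.
Sum = Δu · [f(5) + f(6) + f(7) + f(8)].
Sum ≈ 19.3408.

19.3408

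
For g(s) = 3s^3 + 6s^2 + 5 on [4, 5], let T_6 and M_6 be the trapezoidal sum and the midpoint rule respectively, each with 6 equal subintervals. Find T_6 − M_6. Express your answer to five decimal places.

0.32292

T_6 ≈ 403.9652778.
M_6 ≈ 403.6423611.
T_6 − M_6 ≈ 0.32292.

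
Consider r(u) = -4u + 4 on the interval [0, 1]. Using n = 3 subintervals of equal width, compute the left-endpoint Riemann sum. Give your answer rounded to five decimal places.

Δu = (1 − 0)/3 = 1/3.
Left endpoints: 0, 1/3, 2/3.
r(0) = 4, r(1/3) = 8/3, r(2/3) = 4/3.
Sum = Δu · [r(0) + r(1/3) + r(2/3)].
Sum ≈ 2.66667.

2.66667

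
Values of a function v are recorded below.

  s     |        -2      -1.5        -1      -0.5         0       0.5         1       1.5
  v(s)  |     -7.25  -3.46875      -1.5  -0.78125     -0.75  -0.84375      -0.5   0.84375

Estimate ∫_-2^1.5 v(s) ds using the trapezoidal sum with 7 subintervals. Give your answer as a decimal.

-5.5234375

Δs = 0.5.
T_7 = (0.5/2)·[(-7.25) + 2·(-3.46875) + 2·(-1.5) + 2·(-0.78125) + 2·(-0.75) + 2·(-0.84375) + 2·(-0.5) + 0.84375] = -5.5234375.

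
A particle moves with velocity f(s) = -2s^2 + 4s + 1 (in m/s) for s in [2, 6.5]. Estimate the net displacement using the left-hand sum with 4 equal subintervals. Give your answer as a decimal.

Δs = (6.5 − 2)/4 = 1.125.
Left endpoints: 2, 3.125, 4.25, 5.375.
f(2) = 1, f(3.125) = -6.03125, f(4.25) = -18.125, f(5.375) = -35.28125.
Sum = Δs · [f(2) + f(3.125) + f(4.25) + f(5.375)].
Sum = -65.7421875.

-65.7421875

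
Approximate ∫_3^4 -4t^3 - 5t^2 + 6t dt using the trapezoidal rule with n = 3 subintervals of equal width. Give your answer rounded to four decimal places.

Δt = (4 − 3)/3 = 1/3.
f(3) = -135, f(10/3) = -4960/27, f(11/3) = -6545/27, f(4) = -312.
T_3 = (Δt/2)·[f(t_0) + 2f(t_1) + 2f(t_2) + f(t_3)].
Sum ≈ -216.5370.

-216.5370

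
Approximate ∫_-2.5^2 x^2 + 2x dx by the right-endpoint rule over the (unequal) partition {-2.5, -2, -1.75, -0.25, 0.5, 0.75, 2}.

10.6875

Subinterval widths: 0.5, 0.25, 1.5, 0.75, 0.25, 1.25.
Right endpoints: -2, -1.75, -0.25, 0.5, 0.75, 2.
f(-2) = 0, f(-1.75) = -0.4375, f(-0.25) = -0.4375, f(0.5) = 1.25, f(0.75) = 2.0625, f(2) = 8.
Sum = Σ Δx_i · f(x_i).
Sum = 10.6875.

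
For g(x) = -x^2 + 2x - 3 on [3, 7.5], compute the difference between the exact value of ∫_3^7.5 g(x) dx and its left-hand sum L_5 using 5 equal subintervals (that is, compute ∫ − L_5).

Exact integral: ∫_3^7.5 g(x) dx = -97.875.
L_5 = -81.27.
Error = -97.875 − (-81.27) = -16.605.

-16.605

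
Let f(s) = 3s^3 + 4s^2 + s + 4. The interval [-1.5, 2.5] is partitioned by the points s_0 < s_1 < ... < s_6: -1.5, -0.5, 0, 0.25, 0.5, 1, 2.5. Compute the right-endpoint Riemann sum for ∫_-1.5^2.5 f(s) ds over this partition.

Subinterval widths: 1, 0.5, 0.25, 0.25, 0.5, 1.5.
Right endpoints: -0.5, 0, 0.25, 0.5, 1, 2.5.
f(-0.5) = 4.125, f(0) = 4, f(0.25) = 4.546875, f(0.5) = 5.875, f(1) = 12, f(2.5) = 78.375.
Sum = Σ Δs_i · f(s_i).
Sum = 132.29296875.

132.29296875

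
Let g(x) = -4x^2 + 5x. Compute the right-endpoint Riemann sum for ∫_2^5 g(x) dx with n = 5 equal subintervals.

Δx = (5 − 2)/5 = 0.6.
Right endpoints: 2.6, 3.2, 3.8, 4.4, 5.
g(2.6) = -14.04, g(3.2) = -24.96, g(3.8) = -38.76, g(4.4) = -55.44, g(5) = -75.
Sum = Δx · [g(2.6) + g(3.2) + g(3.8) + g(4.4) + g(5)].
Sum = -124.92.

-124.92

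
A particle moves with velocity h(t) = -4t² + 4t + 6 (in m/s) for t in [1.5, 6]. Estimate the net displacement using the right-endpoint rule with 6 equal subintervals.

Δt = (6 − 1.5)/6 = 0.75.
Right endpoints: 2.25, 3, 3.75, 4.5, 5.25, 6.
h(2.25) = -5.25, h(3) = -18, h(3.75) = -35.25, h(4.5) = -57, h(5.25) = -83.25, h(6) = -114.
Sum = Δt · [h(2.25) + h(3) + h(3.75) + ...].
Sum = -234.5625.

-234.5625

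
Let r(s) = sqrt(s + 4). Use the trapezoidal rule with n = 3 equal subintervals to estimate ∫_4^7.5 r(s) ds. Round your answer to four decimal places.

Δs = (7.5 − 4)/3 = 7/6.
r(4) ≈ 2.8284, r(31/6) ≈ 3.0277, r(19/3) ≈ 3.2146, r(7.5) ≈ 3.3912.
T_3 = (Δs/2)·[r(s_0) + 2r(s_1) + 2r(s_2) + r(s_3)].
Sum ≈ 10.9107.

10.9107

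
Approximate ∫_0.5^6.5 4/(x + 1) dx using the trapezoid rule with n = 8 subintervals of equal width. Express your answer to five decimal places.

6.51587

Δx = (6.5 − 0.5)/8 = 0.75.
f(0.5) = 8/3, f(1.25) = 16/9, f(2) = 4/3, f(2.75) = 16/15, f(3.5) = 8/9, f(4.25) = 16/21, f(5) = 2/3, f(5.75) = 16/27, f(6.5) = 8/15.
T_8 = (Δx/2)·[f(x_0) + 2f(x_1) + ... + 2f(x_{7}) + f(x_8)].
Sum ≈ 6.51587.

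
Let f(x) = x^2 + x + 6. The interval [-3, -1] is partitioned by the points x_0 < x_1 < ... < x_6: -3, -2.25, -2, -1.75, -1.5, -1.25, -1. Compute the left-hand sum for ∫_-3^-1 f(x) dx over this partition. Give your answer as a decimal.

Subinterval widths: 0.75, 0.25, 0.25, 0.25, 0.25, 0.25.
Left endpoints: -3, -2.25, -2, -1.75, -1.5, -1.25.
f(-3) = 12, f(-2.25) = 8.8125, f(-2) = 8, f(-1.75) = 7.3125, f(-1.5) = 6.75, f(-1.25) = 6.3125.
Sum = Σ Δx_i · f(x_i).
Sum = 18.296875.

18.296875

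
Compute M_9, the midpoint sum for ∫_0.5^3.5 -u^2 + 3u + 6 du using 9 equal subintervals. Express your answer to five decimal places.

Δu = (3.5 − 0.5)/9 = 1/3.
Midpoints: 2/3, 1, 4/3, 5/3, 2, 7/3, 8/3, 3, 10/3.
f(2/3) = 68/9, f(1) = 8, f(4/3) = 74/9, f(5/3) = 74/9, f(2) = 8, f(7/3) = 68/9, f(8/3) = 62/9, f(3) = 6, f(10/3) = 44/9.
Sum = Δu · [f(2/3) + f(1) + f(4/3) + ...].
Sum ≈ 21.77778.

21.77778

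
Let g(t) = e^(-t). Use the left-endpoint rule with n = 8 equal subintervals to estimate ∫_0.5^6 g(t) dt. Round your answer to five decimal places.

Δt = (6 − 0.5)/8 = 0.6875.
Left endpoints: 0.5, 1.1875, 1.875, 2.5625, 3.25, 3.9375, 4.625, 5.3125.
g(0.5) ≈ 0.60653, g(1.1875) ≈ 0.30498, g(1.875) ≈ 0.15335, g(2.5625) ≈ 0.07711, g(3.25) ≈ 0.03877, g(3.9375) ≈ 0.01950, g(4.625) ≈ 0.00980, g(5.3125) ≈ 0.00493.
Sum = Δt · [g(0.5) + g(1.1875) + g(1.875) + ...].
Sum ≈ 0.83530.

0.83530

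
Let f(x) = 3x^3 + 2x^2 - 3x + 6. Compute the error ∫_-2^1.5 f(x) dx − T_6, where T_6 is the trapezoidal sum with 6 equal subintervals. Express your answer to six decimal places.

Exact integral: ∫_-2^1.5 f(x) dx ≈ 23.00520833.
T_6 ≈ 22.95558449.
Error ≈ 23.00520833 − 22.95558449 ≈ 0.049624.

0.049624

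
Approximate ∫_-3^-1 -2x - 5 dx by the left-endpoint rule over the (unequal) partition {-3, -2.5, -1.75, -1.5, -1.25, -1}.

Subinterval widths: 0.5, 0.75, 0.25, 0.25, 0.25.
Left endpoints: -3, -2.5, -1.75, -1.5, -1.25.
f(-3) = 1, f(-2.5) = 0, f(-1.75) = -1.5, f(-1.5) = -2, f(-1.25) = -2.5.
Sum = Σ Δx_i · f(x_i).
Sum = -1.

-1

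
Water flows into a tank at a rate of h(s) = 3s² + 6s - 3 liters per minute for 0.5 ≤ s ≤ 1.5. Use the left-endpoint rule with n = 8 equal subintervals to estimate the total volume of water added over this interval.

5.5078125

Δs = (1.5 − 0.5)/8 = 0.125.
Left endpoints: 0.5, 0.625, 0.75, 0.875, 1, 1.125, 1.25, 1.375.
h(0.5) = 0.75, h(0.625) = 1.921875, h(0.75) = 3.1875, h(0.875) = 4.546875, h(1) = 6, h(1.125) = 7.546875, h(1.25) = 9.1875, h(1.375) = 10.921875.
Sum = Δs · [h(0.5) + h(0.625) + h(0.75) + ...].
Sum = 5.5078125.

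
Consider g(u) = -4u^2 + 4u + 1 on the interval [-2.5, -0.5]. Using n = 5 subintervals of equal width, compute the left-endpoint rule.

Δu = (-0.5 − (-2.5))/5 = 0.4.
Left endpoints: -2.5, -2.1, -1.7, -1.3, -0.9.
g(-2.5) = -34, g(-2.1) = -25.04, g(-1.7) = -17.36, g(-1.3) = -10.96, g(-0.9) = -5.84.
Sum = Δu · [g(-2.5) + g(-2.1) + g(-1.7) + g(-1.3) + g(-0.9)].
Sum = -37.28.

-37.28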